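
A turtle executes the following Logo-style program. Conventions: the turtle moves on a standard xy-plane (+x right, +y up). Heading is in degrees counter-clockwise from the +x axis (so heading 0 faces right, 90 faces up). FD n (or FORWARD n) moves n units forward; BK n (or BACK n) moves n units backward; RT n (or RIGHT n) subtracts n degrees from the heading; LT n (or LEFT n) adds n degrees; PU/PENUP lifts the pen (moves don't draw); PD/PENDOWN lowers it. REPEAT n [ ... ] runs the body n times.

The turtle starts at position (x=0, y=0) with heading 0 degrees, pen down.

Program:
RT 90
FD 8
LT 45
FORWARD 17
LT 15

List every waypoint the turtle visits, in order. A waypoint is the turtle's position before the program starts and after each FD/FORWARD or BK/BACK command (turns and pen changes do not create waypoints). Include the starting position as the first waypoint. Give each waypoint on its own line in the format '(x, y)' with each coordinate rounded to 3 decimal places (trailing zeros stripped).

Answer: (0, 0)
(0, -8)
(12.021, -20.021)

Derivation:
Executing turtle program step by step:
Start: pos=(0,0), heading=0, pen down
RT 90: heading 0 -> 270
FD 8: (0,0) -> (0,-8) [heading=270, draw]
LT 45: heading 270 -> 315
FD 17: (0,-8) -> (12.021,-20.021) [heading=315, draw]
LT 15: heading 315 -> 330
Final: pos=(12.021,-20.021), heading=330, 2 segment(s) drawn
Waypoints (3 total):
(0, 0)
(0, -8)
(12.021, -20.021)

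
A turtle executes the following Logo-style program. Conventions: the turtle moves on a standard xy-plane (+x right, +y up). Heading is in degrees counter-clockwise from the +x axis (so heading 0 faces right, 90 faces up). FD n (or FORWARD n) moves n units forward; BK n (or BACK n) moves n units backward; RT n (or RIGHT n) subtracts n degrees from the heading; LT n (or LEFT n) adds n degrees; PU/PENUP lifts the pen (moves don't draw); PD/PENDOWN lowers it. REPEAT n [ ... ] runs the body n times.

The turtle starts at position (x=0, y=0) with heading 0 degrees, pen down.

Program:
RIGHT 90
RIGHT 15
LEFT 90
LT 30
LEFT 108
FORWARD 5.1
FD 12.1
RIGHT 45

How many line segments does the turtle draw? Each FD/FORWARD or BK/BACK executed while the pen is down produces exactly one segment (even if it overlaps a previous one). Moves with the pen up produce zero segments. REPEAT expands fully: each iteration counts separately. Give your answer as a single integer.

Executing turtle program step by step:
Start: pos=(0,0), heading=0, pen down
RT 90: heading 0 -> 270
RT 15: heading 270 -> 255
LT 90: heading 255 -> 345
LT 30: heading 345 -> 15
LT 108: heading 15 -> 123
FD 5.1: (0,0) -> (-2.778,4.277) [heading=123, draw]
FD 12.1: (-2.778,4.277) -> (-9.368,14.425) [heading=123, draw]
RT 45: heading 123 -> 78
Final: pos=(-9.368,14.425), heading=78, 2 segment(s) drawn
Segments drawn: 2

Answer: 2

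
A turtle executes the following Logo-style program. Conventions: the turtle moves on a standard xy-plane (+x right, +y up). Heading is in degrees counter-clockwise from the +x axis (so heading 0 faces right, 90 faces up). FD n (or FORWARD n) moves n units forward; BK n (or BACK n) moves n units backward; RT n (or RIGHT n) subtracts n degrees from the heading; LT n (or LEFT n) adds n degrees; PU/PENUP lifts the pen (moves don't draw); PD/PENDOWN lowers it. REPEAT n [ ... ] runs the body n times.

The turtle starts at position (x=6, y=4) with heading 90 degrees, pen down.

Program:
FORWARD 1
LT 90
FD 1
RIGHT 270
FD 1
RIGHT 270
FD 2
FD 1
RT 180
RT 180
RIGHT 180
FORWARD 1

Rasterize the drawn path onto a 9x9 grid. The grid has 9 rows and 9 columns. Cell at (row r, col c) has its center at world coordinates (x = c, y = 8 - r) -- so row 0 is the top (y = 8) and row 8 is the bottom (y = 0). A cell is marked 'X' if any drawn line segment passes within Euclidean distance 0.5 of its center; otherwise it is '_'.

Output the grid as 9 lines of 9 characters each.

Answer: _________
_________
_________
_____XX__
_____XXXX
_________
_________
_________
_________

Derivation:
Segment 0: (6,4) -> (6,5)
Segment 1: (6,5) -> (5,5)
Segment 2: (5,5) -> (5,4)
Segment 3: (5,4) -> (7,4)
Segment 4: (7,4) -> (8,4)
Segment 5: (8,4) -> (7,4)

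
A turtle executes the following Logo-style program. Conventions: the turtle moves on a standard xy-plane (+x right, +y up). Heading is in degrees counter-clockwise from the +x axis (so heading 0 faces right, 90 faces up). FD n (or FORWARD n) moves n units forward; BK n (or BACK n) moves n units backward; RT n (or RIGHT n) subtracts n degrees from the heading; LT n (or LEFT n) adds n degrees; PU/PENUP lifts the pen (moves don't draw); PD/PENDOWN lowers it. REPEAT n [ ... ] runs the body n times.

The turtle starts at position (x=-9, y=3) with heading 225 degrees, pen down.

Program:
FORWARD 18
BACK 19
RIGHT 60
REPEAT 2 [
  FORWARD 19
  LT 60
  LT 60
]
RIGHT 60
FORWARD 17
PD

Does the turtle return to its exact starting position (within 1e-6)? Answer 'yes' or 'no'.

Executing turtle program step by step:
Start: pos=(-9,3), heading=225, pen down
FD 18: (-9,3) -> (-21.728,-9.728) [heading=225, draw]
BK 19: (-21.728,-9.728) -> (-8.293,3.707) [heading=225, draw]
RT 60: heading 225 -> 165
REPEAT 2 [
  -- iteration 1/2 --
  FD 19: (-8.293,3.707) -> (-26.645,8.625) [heading=165, draw]
  LT 60: heading 165 -> 225
  LT 60: heading 225 -> 285
  -- iteration 2/2 --
  FD 19: (-26.645,8.625) -> (-21.728,-9.728) [heading=285, draw]
  LT 60: heading 285 -> 345
  LT 60: heading 345 -> 45
]
RT 60: heading 45 -> 345
FD 17: (-21.728,-9.728) -> (-5.307,-14.128) [heading=345, draw]
PD: pen down
Final: pos=(-5.307,-14.128), heading=345, 5 segment(s) drawn

Start position: (-9, 3)
Final position: (-5.307, -14.128)
Distance = 17.521; >= 1e-6 -> NOT closed

Answer: no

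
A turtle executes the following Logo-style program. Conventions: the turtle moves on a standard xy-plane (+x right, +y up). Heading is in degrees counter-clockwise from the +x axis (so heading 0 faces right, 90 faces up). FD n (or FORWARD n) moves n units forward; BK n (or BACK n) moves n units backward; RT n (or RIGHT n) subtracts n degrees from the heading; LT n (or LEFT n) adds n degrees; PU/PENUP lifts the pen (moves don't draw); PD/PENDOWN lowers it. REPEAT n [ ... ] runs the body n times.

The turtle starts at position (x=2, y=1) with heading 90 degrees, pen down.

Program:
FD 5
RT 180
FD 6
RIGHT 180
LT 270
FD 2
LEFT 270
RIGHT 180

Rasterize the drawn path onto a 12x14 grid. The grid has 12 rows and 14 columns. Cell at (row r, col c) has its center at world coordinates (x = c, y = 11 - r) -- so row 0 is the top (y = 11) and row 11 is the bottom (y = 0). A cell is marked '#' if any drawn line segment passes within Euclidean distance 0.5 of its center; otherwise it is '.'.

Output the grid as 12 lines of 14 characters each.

Segment 0: (2,1) -> (2,6)
Segment 1: (2,6) -> (2,0)
Segment 2: (2,0) -> (4,0)

Answer: ..............
..............
..............
..............
..............
..#...........
..#...........
..#...........
..#...........
..#...........
..#...........
..###.........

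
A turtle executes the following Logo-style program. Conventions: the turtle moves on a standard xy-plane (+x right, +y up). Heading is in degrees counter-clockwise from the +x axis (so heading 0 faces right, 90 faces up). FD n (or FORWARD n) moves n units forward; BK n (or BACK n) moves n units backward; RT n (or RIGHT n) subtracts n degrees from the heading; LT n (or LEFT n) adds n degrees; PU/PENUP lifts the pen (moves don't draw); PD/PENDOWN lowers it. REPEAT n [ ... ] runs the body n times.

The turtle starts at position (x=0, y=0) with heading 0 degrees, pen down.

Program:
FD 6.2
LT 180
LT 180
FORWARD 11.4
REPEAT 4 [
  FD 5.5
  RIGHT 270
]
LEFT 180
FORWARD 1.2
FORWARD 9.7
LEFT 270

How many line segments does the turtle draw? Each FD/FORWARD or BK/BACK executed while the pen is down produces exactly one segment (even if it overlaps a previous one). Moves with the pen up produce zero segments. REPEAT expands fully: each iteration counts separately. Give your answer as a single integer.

Answer: 8

Derivation:
Executing turtle program step by step:
Start: pos=(0,0), heading=0, pen down
FD 6.2: (0,0) -> (6.2,0) [heading=0, draw]
LT 180: heading 0 -> 180
LT 180: heading 180 -> 0
FD 11.4: (6.2,0) -> (17.6,0) [heading=0, draw]
REPEAT 4 [
  -- iteration 1/4 --
  FD 5.5: (17.6,0) -> (23.1,0) [heading=0, draw]
  RT 270: heading 0 -> 90
  -- iteration 2/4 --
  FD 5.5: (23.1,0) -> (23.1,5.5) [heading=90, draw]
  RT 270: heading 90 -> 180
  -- iteration 3/4 --
  FD 5.5: (23.1,5.5) -> (17.6,5.5) [heading=180, draw]
  RT 270: heading 180 -> 270
  -- iteration 4/4 --
  FD 5.5: (17.6,5.5) -> (17.6,0) [heading=270, draw]
  RT 270: heading 270 -> 0
]
LT 180: heading 0 -> 180
FD 1.2: (17.6,0) -> (16.4,0) [heading=180, draw]
FD 9.7: (16.4,0) -> (6.7,0) [heading=180, draw]
LT 270: heading 180 -> 90
Final: pos=(6.7,0), heading=90, 8 segment(s) drawn
Segments drawn: 8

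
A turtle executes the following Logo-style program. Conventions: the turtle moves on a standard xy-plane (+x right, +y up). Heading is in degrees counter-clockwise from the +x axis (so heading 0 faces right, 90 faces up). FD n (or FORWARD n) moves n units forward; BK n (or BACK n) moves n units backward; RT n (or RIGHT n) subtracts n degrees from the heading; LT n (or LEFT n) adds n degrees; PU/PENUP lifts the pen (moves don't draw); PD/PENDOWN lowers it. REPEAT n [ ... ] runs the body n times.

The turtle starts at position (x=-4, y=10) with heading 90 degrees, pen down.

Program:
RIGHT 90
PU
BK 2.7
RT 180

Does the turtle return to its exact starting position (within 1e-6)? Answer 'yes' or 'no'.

Executing turtle program step by step:
Start: pos=(-4,10), heading=90, pen down
RT 90: heading 90 -> 0
PU: pen up
BK 2.7: (-4,10) -> (-6.7,10) [heading=0, move]
RT 180: heading 0 -> 180
Final: pos=(-6.7,10), heading=180, 0 segment(s) drawn

Start position: (-4, 10)
Final position: (-6.7, 10)
Distance = 2.7; >= 1e-6 -> NOT closed

Answer: no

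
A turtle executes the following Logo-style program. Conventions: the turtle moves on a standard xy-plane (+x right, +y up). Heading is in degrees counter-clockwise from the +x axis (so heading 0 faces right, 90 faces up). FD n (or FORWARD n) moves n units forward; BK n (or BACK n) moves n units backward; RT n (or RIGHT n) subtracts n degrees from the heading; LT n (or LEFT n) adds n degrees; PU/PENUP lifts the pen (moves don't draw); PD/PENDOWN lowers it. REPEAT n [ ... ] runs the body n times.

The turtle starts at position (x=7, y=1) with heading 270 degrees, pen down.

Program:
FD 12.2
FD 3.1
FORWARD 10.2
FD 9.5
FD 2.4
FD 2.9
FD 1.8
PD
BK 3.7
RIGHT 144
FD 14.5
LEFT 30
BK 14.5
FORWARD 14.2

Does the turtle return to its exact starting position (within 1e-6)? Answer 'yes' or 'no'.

Answer: no

Derivation:
Executing turtle program step by step:
Start: pos=(7,1), heading=270, pen down
FD 12.2: (7,1) -> (7,-11.2) [heading=270, draw]
FD 3.1: (7,-11.2) -> (7,-14.3) [heading=270, draw]
FD 10.2: (7,-14.3) -> (7,-24.5) [heading=270, draw]
FD 9.5: (7,-24.5) -> (7,-34) [heading=270, draw]
FD 2.4: (7,-34) -> (7,-36.4) [heading=270, draw]
FD 2.9: (7,-36.4) -> (7,-39.3) [heading=270, draw]
FD 1.8: (7,-39.3) -> (7,-41.1) [heading=270, draw]
PD: pen down
BK 3.7: (7,-41.1) -> (7,-37.4) [heading=270, draw]
RT 144: heading 270 -> 126
FD 14.5: (7,-37.4) -> (-1.523,-25.669) [heading=126, draw]
LT 30: heading 126 -> 156
BK 14.5: (-1.523,-25.669) -> (11.724,-31.567) [heading=156, draw]
FD 14.2: (11.724,-31.567) -> (-1.249,-25.791) [heading=156, draw]
Final: pos=(-1.249,-25.791), heading=156, 11 segment(s) drawn

Start position: (7, 1)
Final position: (-1.249, -25.791)
Distance = 28.032; >= 1e-6 -> NOT closed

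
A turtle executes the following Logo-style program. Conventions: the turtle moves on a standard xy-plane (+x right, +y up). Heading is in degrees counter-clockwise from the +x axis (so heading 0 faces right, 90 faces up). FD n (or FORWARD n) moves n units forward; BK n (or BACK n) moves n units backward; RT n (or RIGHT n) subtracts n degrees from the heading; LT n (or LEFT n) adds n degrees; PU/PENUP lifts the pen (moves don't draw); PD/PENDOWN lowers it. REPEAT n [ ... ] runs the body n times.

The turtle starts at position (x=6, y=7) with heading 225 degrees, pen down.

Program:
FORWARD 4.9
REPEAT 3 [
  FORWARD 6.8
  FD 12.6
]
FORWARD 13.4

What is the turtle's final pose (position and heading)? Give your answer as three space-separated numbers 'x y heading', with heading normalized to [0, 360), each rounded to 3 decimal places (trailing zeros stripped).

Executing turtle program step by step:
Start: pos=(6,7), heading=225, pen down
FD 4.9: (6,7) -> (2.535,3.535) [heading=225, draw]
REPEAT 3 [
  -- iteration 1/3 --
  FD 6.8: (2.535,3.535) -> (-2.273,-1.273) [heading=225, draw]
  FD 12.6: (-2.273,-1.273) -> (-11.183,-10.183) [heading=225, draw]
  -- iteration 2/3 --
  FD 6.8: (-11.183,-10.183) -> (-15.991,-14.991) [heading=225, draw]
  FD 12.6: (-15.991,-14.991) -> (-24.901,-23.901) [heading=225, draw]
  -- iteration 3/3 --
  FD 6.8: (-24.901,-23.901) -> (-29.709,-28.709) [heading=225, draw]
  FD 12.6: (-29.709,-28.709) -> (-38.618,-37.618) [heading=225, draw]
]
FD 13.4: (-38.618,-37.618) -> (-48.094,-47.094) [heading=225, draw]
Final: pos=(-48.094,-47.094), heading=225, 8 segment(s) drawn

Answer: -48.094 -47.094 225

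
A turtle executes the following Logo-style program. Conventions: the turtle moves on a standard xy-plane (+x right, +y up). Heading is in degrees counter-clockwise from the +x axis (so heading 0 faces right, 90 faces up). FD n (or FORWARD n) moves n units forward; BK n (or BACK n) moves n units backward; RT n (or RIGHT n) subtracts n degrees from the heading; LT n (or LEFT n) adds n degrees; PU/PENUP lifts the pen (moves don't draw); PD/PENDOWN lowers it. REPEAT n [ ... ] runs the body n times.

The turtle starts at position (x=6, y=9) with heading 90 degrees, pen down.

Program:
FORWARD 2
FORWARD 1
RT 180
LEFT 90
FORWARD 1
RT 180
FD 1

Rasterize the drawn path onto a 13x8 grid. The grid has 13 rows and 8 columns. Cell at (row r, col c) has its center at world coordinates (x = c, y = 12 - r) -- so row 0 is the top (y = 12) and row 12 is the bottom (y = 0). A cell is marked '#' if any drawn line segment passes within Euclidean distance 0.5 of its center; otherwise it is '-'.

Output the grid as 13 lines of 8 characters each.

Segment 0: (6,9) -> (6,11)
Segment 1: (6,11) -> (6,12)
Segment 2: (6,12) -> (7,12)
Segment 3: (7,12) -> (6,12)

Answer: ------##
------#-
------#-
------#-
--------
--------
--------
--------
--------
--------
--------
--------
--------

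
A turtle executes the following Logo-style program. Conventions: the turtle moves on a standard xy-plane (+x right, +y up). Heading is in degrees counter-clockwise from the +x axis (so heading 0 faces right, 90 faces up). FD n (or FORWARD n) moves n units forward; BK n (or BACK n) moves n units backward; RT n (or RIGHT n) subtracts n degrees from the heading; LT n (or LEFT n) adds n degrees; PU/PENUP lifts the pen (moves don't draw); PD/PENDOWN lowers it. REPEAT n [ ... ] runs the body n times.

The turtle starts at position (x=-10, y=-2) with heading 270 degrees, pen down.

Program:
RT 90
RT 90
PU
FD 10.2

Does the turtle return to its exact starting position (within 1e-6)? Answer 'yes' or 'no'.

Answer: no

Derivation:
Executing turtle program step by step:
Start: pos=(-10,-2), heading=270, pen down
RT 90: heading 270 -> 180
RT 90: heading 180 -> 90
PU: pen up
FD 10.2: (-10,-2) -> (-10,8.2) [heading=90, move]
Final: pos=(-10,8.2), heading=90, 0 segment(s) drawn

Start position: (-10, -2)
Final position: (-10, 8.2)
Distance = 10.2; >= 1e-6 -> NOT closed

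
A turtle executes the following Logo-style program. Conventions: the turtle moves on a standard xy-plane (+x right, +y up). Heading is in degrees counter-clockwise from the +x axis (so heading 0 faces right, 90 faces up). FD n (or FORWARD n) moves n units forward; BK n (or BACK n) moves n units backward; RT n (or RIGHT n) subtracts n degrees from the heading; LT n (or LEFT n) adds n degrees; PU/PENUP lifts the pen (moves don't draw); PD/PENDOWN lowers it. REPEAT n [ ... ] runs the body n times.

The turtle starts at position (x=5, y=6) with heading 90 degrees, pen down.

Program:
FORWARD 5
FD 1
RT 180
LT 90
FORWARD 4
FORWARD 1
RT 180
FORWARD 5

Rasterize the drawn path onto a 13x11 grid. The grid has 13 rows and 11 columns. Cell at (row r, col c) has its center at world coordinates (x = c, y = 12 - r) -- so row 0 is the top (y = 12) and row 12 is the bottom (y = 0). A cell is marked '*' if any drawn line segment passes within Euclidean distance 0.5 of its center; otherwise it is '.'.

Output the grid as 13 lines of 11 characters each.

Segment 0: (5,6) -> (5,11)
Segment 1: (5,11) -> (5,12)
Segment 2: (5,12) -> (9,12)
Segment 3: (9,12) -> (10,12)
Segment 4: (10,12) -> (5,12)

Answer: .....******
.....*.....
.....*.....
.....*.....
.....*.....
.....*.....
.....*.....
...........
...........
...........
...........
...........
...........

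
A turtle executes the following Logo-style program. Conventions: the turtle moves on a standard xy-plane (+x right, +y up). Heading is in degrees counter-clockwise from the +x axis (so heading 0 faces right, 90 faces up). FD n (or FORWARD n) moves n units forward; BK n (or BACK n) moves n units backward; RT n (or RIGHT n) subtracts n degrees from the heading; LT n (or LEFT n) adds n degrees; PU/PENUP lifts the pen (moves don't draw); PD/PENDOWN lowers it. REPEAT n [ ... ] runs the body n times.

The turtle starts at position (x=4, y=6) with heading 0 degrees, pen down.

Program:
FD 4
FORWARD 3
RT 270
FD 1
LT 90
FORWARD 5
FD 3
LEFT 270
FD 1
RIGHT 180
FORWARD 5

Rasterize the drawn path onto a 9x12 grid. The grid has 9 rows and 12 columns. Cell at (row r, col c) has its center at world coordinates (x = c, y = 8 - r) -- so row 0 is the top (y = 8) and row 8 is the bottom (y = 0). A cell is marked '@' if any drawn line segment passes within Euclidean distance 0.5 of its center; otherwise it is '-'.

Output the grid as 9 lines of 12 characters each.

Answer: ---@--------
---@@@@@@@@@
---@@@@@@@@@
---@--------
---@--------
---@--------
------------
------------
------------

Derivation:
Segment 0: (4,6) -> (8,6)
Segment 1: (8,6) -> (11,6)
Segment 2: (11,6) -> (11,7)
Segment 3: (11,7) -> (6,7)
Segment 4: (6,7) -> (3,7)
Segment 5: (3,7) -> (3,8)
Segment 6: (3,8) -> (3,3)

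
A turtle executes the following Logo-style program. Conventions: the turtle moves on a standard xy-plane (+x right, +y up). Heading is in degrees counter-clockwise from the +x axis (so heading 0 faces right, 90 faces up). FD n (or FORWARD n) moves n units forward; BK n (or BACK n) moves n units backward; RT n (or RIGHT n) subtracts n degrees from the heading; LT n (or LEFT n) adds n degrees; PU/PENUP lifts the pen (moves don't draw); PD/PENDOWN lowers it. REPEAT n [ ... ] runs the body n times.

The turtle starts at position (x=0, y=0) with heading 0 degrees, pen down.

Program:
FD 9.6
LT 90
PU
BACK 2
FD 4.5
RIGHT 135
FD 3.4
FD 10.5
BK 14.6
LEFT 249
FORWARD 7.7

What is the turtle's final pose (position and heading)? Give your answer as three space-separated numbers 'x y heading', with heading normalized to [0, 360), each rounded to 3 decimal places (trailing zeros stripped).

Executing turtle program step by step:
Start: pos=(0,0), heading=0, pen down
FD 9.6: (0,0) -> (9.6,0) [heading=0, draw]
LT 90: heading 0 -> 90
PU: pen up
BK 2: (9.6,0) -> (9.6,-2) [heading=90, move]
FD 4.5: (9.6,-2) -> (9.6,2.5) [heading=90, move]
RT 135: heading 90 -> 315
FD 3.4: (9.6,2.5) -> (12.004,0.096) [heading=315, move]
FD 10.5: (12.004,0.096) -> (19.429,-7.329) [heading=315, move]
BK 14.6: (19.429,-7.329) -> (9.105,2.995) [heading=315, move]
LT 249: heading 315 -> 204
FD 7.7: (9.105,2.995) -> (2.071,-0.137) [heading=204, move]
Final: pos=(2.071,-0.137), heading=204, 1 segment(s) drawn

Answer: 2.071 -0.137 204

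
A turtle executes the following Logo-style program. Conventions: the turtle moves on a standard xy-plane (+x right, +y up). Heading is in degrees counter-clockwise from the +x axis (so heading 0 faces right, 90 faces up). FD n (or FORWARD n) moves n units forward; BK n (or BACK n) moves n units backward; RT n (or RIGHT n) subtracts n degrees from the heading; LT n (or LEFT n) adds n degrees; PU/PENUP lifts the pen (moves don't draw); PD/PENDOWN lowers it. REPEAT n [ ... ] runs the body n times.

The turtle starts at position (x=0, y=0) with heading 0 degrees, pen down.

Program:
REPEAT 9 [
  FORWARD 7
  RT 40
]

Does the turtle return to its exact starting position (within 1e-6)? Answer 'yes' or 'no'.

Executing turtle program step by step:
Start: pos=(0,0), heading=0, pen down
REPEAT 9 [
  -- iteration 1/9 --
  FD 7: (0,0) -> (7,0) [heading=0, draw]
  RT 40: heading 0 -> 320
  -- iteration 2/9 --
  FD 7: (7,0) -> (12.362,-4.5) [heading=320, draw]
  RT 40: heading 320 -> 280
  -- iteration 3/9 --
  FD 7: (12.362,-4.5) -> (13.578,-11.393) [heading=280, draw]
  RT 40: heading 280 -> 240
  -- iteration 4/9 --
  FD 7: (13.578,-11.393) -> (10.078,-17.455) [heading=240, draw]
  RT 40: heading 240 -> 200
  -- iteration 5/9 --
  FD 7: (10.078,-17.455) -> (3.5,-19.849) [heading=200, draw]
  RT 40: heading 200 -> 160
  -- iteration 6/9 --
  FD 7: (3.5,-19.849) -> (-3.078,-17.455) [heading=160, draw]
  RT 40: heading 160 -> 120
  -- iteration 7/9 --
  FD 7: (-3.078,-17.455) -> (-6.578,-11.393) [heading=120, draw]
  RT 40: heading 120 -> 80
  -- iteration 8/9 --
  FD 7: (-6.578,-11.393) -> (-5.362,-4.5) [heading=80, draw]
  RT 40: heading 80 -> 40
  -- iteration 9/9 --
  FD 7: (-5.362,-4.5) -> (0,0) [heading=40, draw]
  RT 40: heading 40 -> 0
]
Final: pos=(0,0), heading=0, 9 segment(s) drawn

Start position: (0, 0)
Final position: (0, 0)
Distance = 0; < 1e-6 -> CLOSED

Answer: yes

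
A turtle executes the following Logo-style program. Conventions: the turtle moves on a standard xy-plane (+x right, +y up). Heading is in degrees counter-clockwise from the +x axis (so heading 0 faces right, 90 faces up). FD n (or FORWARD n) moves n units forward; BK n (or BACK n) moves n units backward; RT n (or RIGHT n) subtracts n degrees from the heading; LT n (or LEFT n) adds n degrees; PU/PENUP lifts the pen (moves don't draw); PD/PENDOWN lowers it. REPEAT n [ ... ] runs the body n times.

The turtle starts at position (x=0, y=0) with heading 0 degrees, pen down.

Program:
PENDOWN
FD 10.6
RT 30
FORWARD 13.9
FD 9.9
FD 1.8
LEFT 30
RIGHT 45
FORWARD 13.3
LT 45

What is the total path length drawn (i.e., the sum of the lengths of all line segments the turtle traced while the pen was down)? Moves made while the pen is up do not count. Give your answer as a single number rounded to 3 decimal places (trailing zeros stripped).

Answer: 49.5

Derivation:
Executing turtle program step by step:
Start: pos=(0,0), heading=0, pen down
PD: pen down
FD 10.6: (0,0) -> (10.6,0) [heading=0, draw]
RT 30: heading 0 -> 330
FD 13.9: (10.6,0) -> (22.638,-6.95) [heading=330, draw]
FD 9.9: (22.638,-6.95) -> (31.211,-11.9) [heading=330, draw]
FD 1.8: (31.211,-11.9) -> (32.77,-12.8) [heading=330, draw]
LT 30: heading 330 -> 0
RT 45: heading 0 -> 315
FD 13.3: (32.77,-12.8) -> (42.175,-22.205) [heading=315, draw]
LT 45: heading 315 -> 0
Final: pos=(42.175,-22.205), heading=0, 5 segment(s) drawn

Segment lengths:
  seg 1: (0,0) -> (10.6,0), length = 10.6
  seg 2: (10.6,0) -> (22.638,-6.95), length = 13.9
  seg 3: (22.638,-6.95) -> (31.211,-11.9), length = 9.9
  seg 4: (31.211,-11.9) -> (32.77,-12.8), length = 1.8
  seg 5: (32.77,-12.8) -> (42.175,-22.205), length = 13.3
Total = 49.5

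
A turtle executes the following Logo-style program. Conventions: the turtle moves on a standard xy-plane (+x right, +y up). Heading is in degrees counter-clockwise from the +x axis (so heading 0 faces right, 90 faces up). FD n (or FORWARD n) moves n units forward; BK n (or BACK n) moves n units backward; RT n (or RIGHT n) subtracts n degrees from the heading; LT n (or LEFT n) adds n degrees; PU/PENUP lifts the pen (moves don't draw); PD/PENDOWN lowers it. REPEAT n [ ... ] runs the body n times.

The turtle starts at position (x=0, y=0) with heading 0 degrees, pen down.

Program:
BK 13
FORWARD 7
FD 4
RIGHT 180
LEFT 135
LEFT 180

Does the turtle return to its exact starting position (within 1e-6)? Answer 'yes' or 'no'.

Executing turtle program step by step:
Start: pos=(0,0), heading=0, pen down
BK 13: (0,0) -> (-13,0) [heading=0, draw]
FD 7: (-13,0) -> (-6,0) [heading=0, draw]
FD 4: (-6,0) -> (-2,0) [heading=0, draw]
RT 180: heading 0 -> 180
LT 135: heading 180 -> 315
LT 180: heading 315 -> 135
Final: pos=(-2,0), heading=135, 3 segment(s) drawn

Start position: (0, 0)
Final position: (-2, 0)
Distance = 2; >= 1e-6 -> NOT closed

Answer: no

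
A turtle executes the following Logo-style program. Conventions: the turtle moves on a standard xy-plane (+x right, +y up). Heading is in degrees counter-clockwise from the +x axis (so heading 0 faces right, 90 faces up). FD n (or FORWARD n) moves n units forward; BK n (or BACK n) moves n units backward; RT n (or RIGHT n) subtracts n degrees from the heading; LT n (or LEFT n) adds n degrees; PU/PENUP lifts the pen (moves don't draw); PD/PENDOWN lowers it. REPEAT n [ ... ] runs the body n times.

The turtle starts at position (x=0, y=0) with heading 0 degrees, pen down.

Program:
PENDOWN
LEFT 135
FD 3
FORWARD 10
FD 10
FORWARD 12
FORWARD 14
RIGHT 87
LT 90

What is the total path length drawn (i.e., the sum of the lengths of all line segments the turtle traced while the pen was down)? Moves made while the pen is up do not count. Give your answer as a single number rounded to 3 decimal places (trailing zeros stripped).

Answer: 49

Derivation:
Executing turtle program step by step:
Start: pos=(0,0), heading=0, pen down
PD: pen down
LT 135: heading 0 -> 135
FD 3: (0,0) -> (-2.121,2.121) [heading=135, draw]
FD 10: (-2.121,2.121) -> (-9.192,9.192) [heading=135, draw]
FD 10: (-9.192,9.192) -> (-16.263,16.263) [heading=135, draw]
FD 12: (-16.263,16.263) -> (-24.749,24.749) [heading=135, draw]
FD 14: (-24.749,24.749) -> (-34.648,34.648) [heading=135, draw]
RT 87: heading 135 -> 48
LT 90: heading 48 -> 138
Final: pos=(-34.648,34.648), heading=138, 5 segment(s) drawn

Segment lengths:
  seg 1: (0,0) -> (-2.121,2.121), length = 3
  seg 2: (-2.121,2.121) -> (-9.192,9.192), length = 10
  seg 3: (-9.192,9.192) -> (-16.263,16.263), length = 10
  seg 4: (-16.263,16.263) -> (-24.749,24.749), length = 12
  seg 5: (-24.749,24.749) -> (-34.648,34.648), length = 14
Total = 49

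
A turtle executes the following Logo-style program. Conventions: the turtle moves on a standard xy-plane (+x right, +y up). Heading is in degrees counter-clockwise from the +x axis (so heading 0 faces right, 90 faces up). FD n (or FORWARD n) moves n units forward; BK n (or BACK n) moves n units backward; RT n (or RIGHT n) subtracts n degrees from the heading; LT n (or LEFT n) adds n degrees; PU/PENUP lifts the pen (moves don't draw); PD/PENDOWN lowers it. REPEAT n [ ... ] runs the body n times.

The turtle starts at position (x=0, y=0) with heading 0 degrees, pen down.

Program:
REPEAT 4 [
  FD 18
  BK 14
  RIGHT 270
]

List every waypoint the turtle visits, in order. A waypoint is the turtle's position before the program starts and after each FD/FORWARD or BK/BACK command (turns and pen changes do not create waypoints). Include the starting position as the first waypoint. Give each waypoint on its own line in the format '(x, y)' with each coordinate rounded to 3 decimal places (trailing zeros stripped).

Executing turtle program step by step:
Start: pos=(0,0), heading=0, pen down
REPEAT 4 [
  -- iteration 1/4 --
  FD 18: (0,0) -> (18,0) [heading=0, draw]
  BK 14: (18,0) -> (4,0) [heading=0, draw]
  RT 270: heading 0 -> 90
  -- iteration 2/4 --
  FD 18: (4,0) -> (4,18) [heading=90, draw]
  BK 14: (4,18) -> (4,4) [heading=90, draw]
  RT 270: heading 90 -> 180
  -- iteration 3/4 --
  FD 18: (4,4) -> (-14,4) [heading=180, draw]
  BK 14: (-14,4) -> (0,4) [heading=180, draw]
  RT 270: heading 180 -> 270
  -- iteration 4/4 --
  FD 18: (0,4) -> (0,-14) [heading=270, draw]
  BK 14: (0,-14) -> (0,0) [heading=270, draw]
  RT 270: heading 270 -> 0
]
Final: pos=(0,0), heading=0, 8 segment(s) drawn
Waypoints (9 total):
(0, 0)
(18, 0)
(4, 0)
(4, 18)
(4, 4)
(-14, 4)
(0, 4)
(0, -14)
(0, 0)

Answer: (0, 0)
(18, 0)
(4, 0)
(4, 18)
(4, 4)
(-14, 4)
(0, 4)
(0, -14)
(0, 0)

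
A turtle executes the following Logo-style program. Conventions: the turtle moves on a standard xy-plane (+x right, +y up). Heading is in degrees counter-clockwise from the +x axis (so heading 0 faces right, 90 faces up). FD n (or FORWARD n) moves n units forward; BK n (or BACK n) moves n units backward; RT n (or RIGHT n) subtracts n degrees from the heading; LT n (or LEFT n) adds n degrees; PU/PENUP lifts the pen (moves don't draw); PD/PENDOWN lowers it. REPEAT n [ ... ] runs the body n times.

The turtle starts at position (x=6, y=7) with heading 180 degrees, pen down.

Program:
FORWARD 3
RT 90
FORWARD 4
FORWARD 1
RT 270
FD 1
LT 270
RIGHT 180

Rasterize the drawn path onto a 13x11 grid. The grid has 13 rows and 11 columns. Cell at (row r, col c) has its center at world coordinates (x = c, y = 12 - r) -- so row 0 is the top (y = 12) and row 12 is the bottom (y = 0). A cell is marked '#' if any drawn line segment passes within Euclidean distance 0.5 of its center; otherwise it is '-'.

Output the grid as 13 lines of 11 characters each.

Segment 0: (6,7) -> (3,7)
Segment 1: (3,7) -> (3,11)
Segment 2: (3,11) -> (3,12)
Segment 3: (3,12) -> (2,12)

Answer: --##-------
---#-------
---#-------
---#-------
---#-------
---####----
-----------
-----------
-----------
-----------
-----------
-----------
-----------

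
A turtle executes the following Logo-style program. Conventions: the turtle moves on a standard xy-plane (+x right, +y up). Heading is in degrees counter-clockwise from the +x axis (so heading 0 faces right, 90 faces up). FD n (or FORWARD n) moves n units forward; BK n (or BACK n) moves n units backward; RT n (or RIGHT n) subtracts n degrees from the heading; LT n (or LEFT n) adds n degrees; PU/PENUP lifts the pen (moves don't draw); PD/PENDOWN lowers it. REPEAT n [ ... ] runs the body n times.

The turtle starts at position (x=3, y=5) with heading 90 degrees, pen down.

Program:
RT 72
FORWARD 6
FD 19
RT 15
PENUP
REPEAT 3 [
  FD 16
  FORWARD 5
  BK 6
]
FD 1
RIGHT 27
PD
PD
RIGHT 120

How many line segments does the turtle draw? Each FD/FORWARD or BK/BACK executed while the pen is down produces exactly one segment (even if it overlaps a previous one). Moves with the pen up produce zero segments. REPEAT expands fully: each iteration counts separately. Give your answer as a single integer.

Executing turtle program step by step:
Start: pos=(3,5), heading=90, pen down
RT 72: heading 90 -> 18
FD 6: (3,5) -> (8.706,6.854) [heading=18, draw]
FD 19: (8.706,6.854) -> (26.776,12.725) [heading=18, draw]
RT 15: heading 18 -> 3
PU: pen up
REPEAT 3 [
  -- iteration 1/3 --
  FD 16: (26.776,12.725) -> (42.754,13.563) [heading=3, move]
  FD 5: (42.754,13.563) -> (47.748,13.824) [heading=3, move]
  BK 6: (47.748,13.824) -> (41.756,13.51) [heading=3, move]
  -- iteration 2/3 --
  FD 16: (41.756,13.51) -> (57.734,14.348) [heading=3, move]
  FD 5: (57.734,14.348) -> (62.727,14.61) [heading=3, move]
  BK 6: (62.727,14.61) -> (56.735,14.296) [heading=3, move]
  -- iteration 3/3 --
  FD 16: (56.735,14.296) -> (72.713,15.133) [heading=3, move]
  FD 5: (72.713,15.133) -> (77.707,15.395) [heading=3, move]
  BK 6: (77.707,15.395) -> (71.715,15.081) [heading=3, move]
]
FD 1: (71.715,15.081) -> (72.713,15.133) [heading=3, move]
RT 27: heading 3 -> 336
PD: pen down
PD: pen down
RT 120: heading 336 -> 216
Final: pos=(72.713,15.133), heading=216, 2 segment(s) drawn
Segments drawn: 2

Answer: 2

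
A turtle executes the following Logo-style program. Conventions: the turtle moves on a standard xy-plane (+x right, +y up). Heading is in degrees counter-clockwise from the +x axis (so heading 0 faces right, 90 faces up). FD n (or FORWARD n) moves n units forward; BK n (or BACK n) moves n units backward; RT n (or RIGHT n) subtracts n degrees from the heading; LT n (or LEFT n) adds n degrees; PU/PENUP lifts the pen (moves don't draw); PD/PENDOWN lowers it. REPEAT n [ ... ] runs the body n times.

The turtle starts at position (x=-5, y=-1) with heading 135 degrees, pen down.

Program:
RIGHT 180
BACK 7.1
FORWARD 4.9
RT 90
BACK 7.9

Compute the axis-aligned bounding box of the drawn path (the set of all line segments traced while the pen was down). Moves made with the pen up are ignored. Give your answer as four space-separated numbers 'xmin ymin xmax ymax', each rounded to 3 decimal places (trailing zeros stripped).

Executing turtle program step by step:
Start: pos=(-5,-1), heading=135, pen down
RT 180: heading 135 -> 315
BK 7.1: (-5,-1) -> (-10.02,4.02) [heading=315, draw]
FD 4.9: (-10.02,4.02) -> (-6.556,0.556) [heading=315, draw]
RT 90: heading 315 -> 225
BK 7.9: (-6.556,0.556) -> (-0.969,6.142) [heading=225, draw]
Final: pos=(-0.969,6.142), heading=225, 3 segment(s) drawn

Segment endpoints: x in {-10.02, -6.556, -5, -0.969}, y in {-1, 0.556, 4.02, 6.142}
xmin=-10.02, ymin=-1, xmax=-0.969, ymax=6.142

Answer: -10.02 -1 -0.969 6.142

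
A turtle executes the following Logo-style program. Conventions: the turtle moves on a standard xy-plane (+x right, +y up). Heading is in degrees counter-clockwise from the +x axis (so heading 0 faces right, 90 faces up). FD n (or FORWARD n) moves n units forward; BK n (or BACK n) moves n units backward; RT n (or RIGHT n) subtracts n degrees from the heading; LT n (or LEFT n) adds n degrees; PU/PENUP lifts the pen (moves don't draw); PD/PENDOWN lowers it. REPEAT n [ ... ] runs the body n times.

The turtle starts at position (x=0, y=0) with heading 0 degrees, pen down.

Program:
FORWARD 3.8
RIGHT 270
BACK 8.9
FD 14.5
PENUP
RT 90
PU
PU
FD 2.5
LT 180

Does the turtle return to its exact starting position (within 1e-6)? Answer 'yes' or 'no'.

Executing turtle program step by step:
Start: pos=(0,0), heading=0, pen down
FD 3.8: (0,0) -> (3.8,0) [heading=0, draw]
RT 270: heading 0 -> 90
BK 8.9: (3.8,0) -> (3.8,-8.9) [heading=90, draw]
FD 14.5: (3.8,-8.9) -> (3.8,5.6) [heading=90, draw]
PU: pen up
RT 90: heading 90 -> 0
PU: pen up
PU: pen up
FD 2.5: (3.8,5.6) -> (6.3,5.6) [heading=0, move]
LT 180: heading 0 -> 180
Final: pos=(6.3,5.6), heading=180, 3 segment(s) drawn

Start position: (0, 0)
Final position: (6.3, 5.6)
Distance = 8.429; >= 1e-6 -> NOT closed

Answer: no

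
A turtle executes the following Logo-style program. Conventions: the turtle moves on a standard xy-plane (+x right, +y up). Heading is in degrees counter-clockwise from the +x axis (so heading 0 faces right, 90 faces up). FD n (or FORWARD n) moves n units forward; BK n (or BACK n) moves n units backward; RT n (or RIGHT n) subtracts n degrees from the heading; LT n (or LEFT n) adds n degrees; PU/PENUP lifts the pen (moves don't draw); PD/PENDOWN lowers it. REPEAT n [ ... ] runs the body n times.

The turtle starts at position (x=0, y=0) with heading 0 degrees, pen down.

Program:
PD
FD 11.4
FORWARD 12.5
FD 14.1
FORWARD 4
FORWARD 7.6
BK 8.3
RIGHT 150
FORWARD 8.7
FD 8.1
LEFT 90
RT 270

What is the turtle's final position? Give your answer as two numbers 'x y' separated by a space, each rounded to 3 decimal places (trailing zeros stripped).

Answer: 26.751 -8.4

Derivation:
Executing turtle program step by step:
Start: pos=(0,0), heading=0, pen down
PD: pen down
FD 11.4: (0,0) -> (11.4,0) [heading=0, draw]
FD 12.5: (11.4,0) -> (23.9,0) [heading=0, draw]
FD 14.1: (23.9,0) -> (38,0) [heading=0, draw]
FD 4: (38,0) -> (42,0) [heading=0, draw]
FD 7.6: (42,0) -> (49.6,0) [heading=0, draw]
BK 8.3: (49.6,0) -> (41.3,0) [heading=0, draw]
RT 150: heading 0 -> 210
FD 8.7: (41.3,0) -> (33.766,-4.35) [heading=210, draw]
FD 8.1: (33.766,-4.35) -> (26.751,-8.4) [heading=210, draw]
LT 90: heading 210 -> 300
RT 270: heading 300 -> 30
Final: pos=(26.751,-8.4), heading=30, 8 segment(s) drawn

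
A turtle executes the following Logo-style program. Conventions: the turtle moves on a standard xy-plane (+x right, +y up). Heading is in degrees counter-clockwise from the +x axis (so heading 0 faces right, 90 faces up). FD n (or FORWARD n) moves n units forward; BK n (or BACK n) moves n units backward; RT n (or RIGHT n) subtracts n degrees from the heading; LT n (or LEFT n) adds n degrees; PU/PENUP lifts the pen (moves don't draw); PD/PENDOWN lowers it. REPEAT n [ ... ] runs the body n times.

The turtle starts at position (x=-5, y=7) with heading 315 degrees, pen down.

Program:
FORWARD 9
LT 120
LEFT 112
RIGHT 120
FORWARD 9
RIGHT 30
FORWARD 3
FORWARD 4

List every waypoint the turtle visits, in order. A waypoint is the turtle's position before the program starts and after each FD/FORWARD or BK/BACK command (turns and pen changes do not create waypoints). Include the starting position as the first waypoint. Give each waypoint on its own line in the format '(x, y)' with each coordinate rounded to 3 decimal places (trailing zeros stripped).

Executing turtle program step by step:
Start: pos=(-5,7), heading=315, pen down
FD 9: (-5,7) -> (1.364,0.636) [heading=315, draw]
LT 120: heading 315 -> 75
LT 112: heading 75 -> 187
RT 120: heading 187 -> 67
FD 9: (1.364,0.636) -> (4.881,8.921) [heading=67, draw]
RT 30: heading 67 -> 37
FD 3: (4.881,8.921) -> (7.276,10.726) [heading=37, draw]
FD 4: (7.276,10.726) -> (10.471,13.133) [heading=37, draw]
Final: pos=(10.471,13.133), heading=37, 4 segment(s) drawn
Waypoints (5 total):
(-5, 7)
(1.364, 0.636)
(4.881, 8.921)
(7.276, 10.726)
(10.471, 13.133)

Answer: (-5, 7)
(1.364, 0.636)
(4.881, 8.921)
(7.276, 10.726)
(10.471, 13.133)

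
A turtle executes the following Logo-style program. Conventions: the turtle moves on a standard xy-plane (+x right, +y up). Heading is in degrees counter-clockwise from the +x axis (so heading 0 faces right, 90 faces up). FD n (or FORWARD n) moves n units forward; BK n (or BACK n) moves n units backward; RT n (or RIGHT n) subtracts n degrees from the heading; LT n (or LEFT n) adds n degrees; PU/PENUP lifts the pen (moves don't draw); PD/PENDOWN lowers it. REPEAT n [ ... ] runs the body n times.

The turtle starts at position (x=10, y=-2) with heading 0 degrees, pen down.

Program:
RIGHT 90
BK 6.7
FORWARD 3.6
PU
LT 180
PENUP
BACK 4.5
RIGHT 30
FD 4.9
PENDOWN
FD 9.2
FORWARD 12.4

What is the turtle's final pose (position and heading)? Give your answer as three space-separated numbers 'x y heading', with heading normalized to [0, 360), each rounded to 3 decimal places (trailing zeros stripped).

Answer: 23.25 19.55 60

Derivation:
Executing turtle program step by step:
Start: pos=(10,-2), heading=0, pen down
RT 90: heading 0 -> 270
BK 6.7: (10,-2) -> (10,4.7) [heading=270, draw]
FD 3.6: (10,4.7) -> (10,1.1) [heading=270, draw]
PU: pen up
LT 180: heading 270 -> 90
PU: pen up
BK 4.5: (10,1.1) -> (10,-3.4) [heading=90, move]
RT 30: heading 90 -> 60
FD 4.9: (10,-3.4) -> (12.45,0.844) [heading=60, move]
PD: pen down
FD 9.2: (12.45,0.844) -> (17.05,8.811) [heading=60, draw]
FD 12.4: (17.05,8.811) -> (23.25,19.55) [heading=60, draw]
Final: pos=(23.25,19.55), heading=60, 4 segment(s) drawn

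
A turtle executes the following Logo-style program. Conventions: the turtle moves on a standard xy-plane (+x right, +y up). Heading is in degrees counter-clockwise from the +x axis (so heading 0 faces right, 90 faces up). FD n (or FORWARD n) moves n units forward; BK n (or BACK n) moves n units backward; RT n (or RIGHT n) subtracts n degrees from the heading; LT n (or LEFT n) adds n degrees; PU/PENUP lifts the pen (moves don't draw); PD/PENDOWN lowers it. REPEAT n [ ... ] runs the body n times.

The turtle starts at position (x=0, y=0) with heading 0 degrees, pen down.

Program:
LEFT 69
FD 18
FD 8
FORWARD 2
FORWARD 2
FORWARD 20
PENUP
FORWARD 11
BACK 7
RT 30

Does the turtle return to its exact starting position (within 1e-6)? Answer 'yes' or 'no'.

Answer: no

Derivation:
Executing turtle program step by step:
Start: pos=(0,0), heading=0, pen down
LT 69: heading 0 -> 69
FD 18: (0,0) -> (6.451,16.804) [heading=69, draw]
FD 8: (6.451,16.804) -> (9.318,24.273) [heading=69, draw]
FD 2: (9.318,24.273) -> (10.034,26.14) [heading=69, draw]
FD 2: (10.034,26.14) -> (10.751,28.007) [heading=69, draw]
FD 20: (10.751,28.007) -> (17.918,46.679) [heading=69, draw]
PU: pen up
FD 11: (17.918,46.679) -> (21.86,56.948) [heading=69, move]
BK 7: (21.86,56.948) -> (19.352,50.413) [heading=69, move]
RT 30: heading 69 -> 39
Final: pos=(19.352,50.413), heading=39, 5 segment(s) drawn

Start position: (0, 0)
Final position: (19.352, 50.413)
Distance = 54; >= 1e-6 -> NOT closed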